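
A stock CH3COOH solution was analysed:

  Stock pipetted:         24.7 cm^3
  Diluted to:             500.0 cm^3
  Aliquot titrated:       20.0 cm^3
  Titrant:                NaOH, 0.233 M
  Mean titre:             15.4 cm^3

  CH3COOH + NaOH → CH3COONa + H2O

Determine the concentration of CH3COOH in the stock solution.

n(NaOH) = 0.0154 × 0.233 = 3.59 × 10^-3 mol
n(CH3COOH) in the aliquot = 3.59 × 10^-3 mol (1:1 ratio)
[CH3COOH]_dilute = 3.59 × 10^-3 / 0.0200 = 0.179 mol/L
Dilution factor = 500.0 / 24.7 = 20.24
[CH3COOH]_stock = 0.179 × 20.24 = 3.63 mol/L

3.63 M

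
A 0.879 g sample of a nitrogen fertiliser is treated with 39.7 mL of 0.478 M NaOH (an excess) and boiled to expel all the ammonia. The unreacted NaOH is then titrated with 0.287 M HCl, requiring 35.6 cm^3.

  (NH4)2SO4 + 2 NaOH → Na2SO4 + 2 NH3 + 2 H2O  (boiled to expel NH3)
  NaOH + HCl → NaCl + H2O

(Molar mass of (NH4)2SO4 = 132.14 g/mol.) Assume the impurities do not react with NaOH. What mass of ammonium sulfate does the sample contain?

n(NaOH) added = 0.0397 × 0.478 = 0.0190 mol
n(HCl) used in back-titration = 0.0356 × 0.287 = 0.0102 mol
n(NaOH) left over = 0.0102 mol (1:1 ratio)
n(NaOH) consumed by analyte = 0.0190 − 0.0102 = 8.76 × 10^-3 mol
From the 1:2 ratio, n((NH4)2SO4) = 1/2 × 8.76 × 10^-3 = 4.38 × 10^-3 mol
mass of (NH4)2SO4 = 4.38 × 10^-3 × 132.14 = 0.579 g

0.579 g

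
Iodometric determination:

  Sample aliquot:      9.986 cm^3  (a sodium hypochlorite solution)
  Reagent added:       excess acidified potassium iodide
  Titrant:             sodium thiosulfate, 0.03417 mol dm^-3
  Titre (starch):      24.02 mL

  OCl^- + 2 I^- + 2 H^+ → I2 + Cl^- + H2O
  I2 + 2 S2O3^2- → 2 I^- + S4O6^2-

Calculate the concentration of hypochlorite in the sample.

0.04110 mol/L

n(S2O3^2-) = 0.02402 × 0.03417 = 8.208 × 10^-4 mol
n(I2) = n(S2O3^2-)/2 = 4.104 × 10^-4 mol
n(OCl^-) in the aliquot = 4.104 × 10^-4 mol (1:1 ratio)
[OCl^-] = 4.104 × 10^-4 / 0.009986 = 0.04110 mol/L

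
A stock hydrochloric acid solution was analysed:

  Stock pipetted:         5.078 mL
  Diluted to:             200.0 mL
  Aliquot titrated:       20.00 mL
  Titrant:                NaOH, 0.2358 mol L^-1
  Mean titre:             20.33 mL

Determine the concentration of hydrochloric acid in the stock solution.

HCl + NaOH → NaCl + H2O
n(NaOH) = 0.02033 × 0.2358 = 4.794 × 10^-3 mol
n(HCl) in the aliquot = 4.794 × 10^-3 mol (1:1 ratio)
[HCl]_dilute = 4.794 × 10^-3 / 0.02000 = 0.2397 mol/L
Dilution factor = 200.0 / 5.078 = 39.39
[HCl]_stock = 0.2397 × 39.39 = 9.440 mol/L

9.440 mol/L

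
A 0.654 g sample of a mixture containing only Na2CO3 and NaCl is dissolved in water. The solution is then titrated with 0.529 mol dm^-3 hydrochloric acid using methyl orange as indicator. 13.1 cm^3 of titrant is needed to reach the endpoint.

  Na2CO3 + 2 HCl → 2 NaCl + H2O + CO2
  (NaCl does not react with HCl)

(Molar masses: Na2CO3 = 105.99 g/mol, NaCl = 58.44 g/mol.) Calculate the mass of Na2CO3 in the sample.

0.367 g

n(HCl) = 0.0131 × 0.529 = 6.93 × 10^-3 mol
Let x = n(Na2CO3), y = n(NaCl).
Titrant: 2x = 6.93 × 10^-3;  mass: 105.99x + 58.44y = 0.654
Solving, x = 3.46 × 10^-3 mol, y = 4.91 × 10^-3 mol
mass of Na2CO3 = 3.46 × 10^-3 × 105.99 = 0.367 g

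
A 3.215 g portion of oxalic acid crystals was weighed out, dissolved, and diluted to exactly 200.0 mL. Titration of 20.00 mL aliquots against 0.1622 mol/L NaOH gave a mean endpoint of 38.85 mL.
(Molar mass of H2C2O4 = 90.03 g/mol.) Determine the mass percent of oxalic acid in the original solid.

88.23 %

H2C2O4 + 2 NaOH → Na2C2O4 + 2 H2O
n(NaOH) per titration = 0.03885 × 0.1622 = 6.301 × 10^-3 mol
From the 1:2 ratio, n(H2C2O4) in each aliquot = 1/2 × 6.301 × 10^-3 = 3.151 × 10^-3 mol
n(H2C2O4) in the whole flask = 3.151 × 10^-3 × 200.0/20.00 = 0.03151 mol
mass of H2C2O4 = 0.03151 × 90.03 = 2.837 g
% H2C2O4 = 2.837 / 3.215 × 100 = 88.23 %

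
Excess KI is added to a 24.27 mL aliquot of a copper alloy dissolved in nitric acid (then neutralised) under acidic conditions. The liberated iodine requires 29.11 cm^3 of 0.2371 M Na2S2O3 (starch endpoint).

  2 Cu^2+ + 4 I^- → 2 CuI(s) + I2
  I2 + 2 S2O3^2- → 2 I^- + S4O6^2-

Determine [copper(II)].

n(S2O3^2-) = 0.02911 × 0.2371 = 6.902 × 10^-3 mol
n(I2) = n(S2O3^2-)/2 = 3.451 × 10^-3 mol
From the 2:1 ratio, n(Cu2+) in the aliquot = 2/1 × 3.451 × 10^-3 = 6.902 × 10^-3 mol
[Cu2+] = 6.902 × 10^-3 / 0.02427 = 0.2844 mol/L

0.2844 M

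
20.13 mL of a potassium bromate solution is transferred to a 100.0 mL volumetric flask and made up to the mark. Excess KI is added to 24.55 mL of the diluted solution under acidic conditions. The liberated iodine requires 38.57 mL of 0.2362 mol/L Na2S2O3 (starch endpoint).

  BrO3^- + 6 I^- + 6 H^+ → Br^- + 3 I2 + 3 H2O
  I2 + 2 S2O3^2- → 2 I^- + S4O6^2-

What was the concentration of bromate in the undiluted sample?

n(S2O3^2-) = 0.03857 × 0.2362 = 9.110 × 10^-3 mol
n(I2) = n(S2O3^2-)/2 = 4.555 × 10^-3 mol
From the 1:3 ratio, n(BrO3^-) in the aliquot = 1/3 × 4.555 × 10^-3 = 1.518 × 10^-3 mol
[BrO3^-]_dilute = 1.518 × 10^-3 / 0.02455 = 0.06185 mol/L
[BrO3^-]_original = 0.06185 × 100.0/20.13 = 0.3072 mol/L

0.3072 mol/L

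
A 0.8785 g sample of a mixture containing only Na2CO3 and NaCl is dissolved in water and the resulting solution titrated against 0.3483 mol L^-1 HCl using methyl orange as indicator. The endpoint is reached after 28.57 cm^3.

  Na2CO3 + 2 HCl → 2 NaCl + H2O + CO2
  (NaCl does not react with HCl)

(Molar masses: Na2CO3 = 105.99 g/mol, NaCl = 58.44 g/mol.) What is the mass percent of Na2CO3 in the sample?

n(HCl) = 0.02857 × 0.3483 = 9.951 × 10^-3 mol
Let x = n(Na2CO3), y = n(NaCl).
Titrant: 2x = 9.951 × 10^-3;  mass: 105.99x + 58.44y = 0.8785
Solving, x = 4.975 × 10^-3 mol, y = 6.009 × 10^-3 mol
mass of Na2CO3 = 4.975 × 10^-3 × 105.99 = 0.5273 g
% Na2CO3 = 0.5273 / 0.8785 × 100 = 60.03 %

60.03 %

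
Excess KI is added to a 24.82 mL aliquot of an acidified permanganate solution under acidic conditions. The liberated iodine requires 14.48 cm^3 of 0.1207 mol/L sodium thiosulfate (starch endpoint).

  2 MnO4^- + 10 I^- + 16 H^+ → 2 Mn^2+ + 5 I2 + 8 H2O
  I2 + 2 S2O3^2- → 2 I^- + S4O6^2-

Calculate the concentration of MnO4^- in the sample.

n(S2O3^2-) = 0.01448 × 0.1207 = 1.748 × 10^-3 mol
n(I2) = n(S2O3^2-)/2 = 8.739 × 10^-4 mol
From the 2:5 ratio, n(MnO4^-) in the aliquot = 2/5 × 8.739 × 10^-4 = 3.495 × 10^-4 mol
[MnO4^-] = 3.495 × 10^-4 / 0.02482 = 0.01408 mol/L

0.01408 mol/L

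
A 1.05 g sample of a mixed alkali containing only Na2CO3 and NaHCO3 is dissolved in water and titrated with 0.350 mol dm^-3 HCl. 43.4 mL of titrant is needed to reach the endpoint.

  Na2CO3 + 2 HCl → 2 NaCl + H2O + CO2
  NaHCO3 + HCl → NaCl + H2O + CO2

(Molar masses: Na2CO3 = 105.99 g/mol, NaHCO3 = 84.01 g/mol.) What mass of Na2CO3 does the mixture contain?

0.386 g

n(HCl) = 0.0434 × 0.350 = 0.0152 mol
Let x = n(Na2CO3), y = n(NaHCO3).
Titrant: 2x + 1y = 0.0152;  mass: 105.99x + 84.01y = 1.05
Solving, x = 3.65 × 10^-3 mol, y = 7.90 × 10^-3 mol
mass of Na2CO3 = 3.65 × 10^-3 × 105.99 = 0.386 g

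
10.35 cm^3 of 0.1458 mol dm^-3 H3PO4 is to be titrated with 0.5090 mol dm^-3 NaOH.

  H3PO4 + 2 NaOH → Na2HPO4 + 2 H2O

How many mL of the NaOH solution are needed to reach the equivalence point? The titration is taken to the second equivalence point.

5.929 mL

n(H3PO4) = 0.01035 L × 0.1458 mol/L = 1.509 × 10^-3 mol
From the 2:1 stoichiometry, n(NaOH) = 2/1 × 1.509 × 10^-3 = 3.018 × 10^-3 mol
V(NaOH) = 3.018 × 10^-3 mol / 0.5090 mol/L = 0.005929 L = 5.929 mL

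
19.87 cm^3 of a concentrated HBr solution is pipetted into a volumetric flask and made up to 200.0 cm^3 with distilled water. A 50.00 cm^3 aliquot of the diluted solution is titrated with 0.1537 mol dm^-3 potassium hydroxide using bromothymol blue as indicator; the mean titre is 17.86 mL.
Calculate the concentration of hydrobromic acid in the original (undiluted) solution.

HBr + KOH → KBr + H2O
n(KOH) = 0.01786 × 0.1537 = 2.745 × 10^-3 mol
n(HBr) in the aliquot = 2.745 × 10^-3 mol (1:1 ratio)
[HBr]_dilute = 2.745 × 10^-3 / 0.05000 = 0.05490 mol/L
Dilution factor = 200.0 / 19.87 = 10.07
[HBr]_stock = 0.05490 × 10.07 = 0.5526 mol/L

0.5526 mol/L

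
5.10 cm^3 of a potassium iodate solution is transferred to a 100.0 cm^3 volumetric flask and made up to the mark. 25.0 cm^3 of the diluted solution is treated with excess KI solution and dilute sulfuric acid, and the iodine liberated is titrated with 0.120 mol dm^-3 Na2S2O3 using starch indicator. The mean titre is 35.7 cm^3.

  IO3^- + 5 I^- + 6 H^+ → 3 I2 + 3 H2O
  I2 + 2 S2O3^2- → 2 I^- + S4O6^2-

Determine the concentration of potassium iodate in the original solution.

0.560 mol/L

n(S2O3^2-) = 0.0357 × 0.120 = 4.28 × 10^-3 mol
n(I2) = n(S2O3^2-)/2 = 2.14 × 10^-3 mol
From the 1:3 ratio, n(IO3^-) in the aliquot = 1/3 × 2.14 × 10^-3 = 7.14 × 10^-4 mol
[IO3^-]_dilute = 7.14 × 10^-4 / 0.0250 = 0.0286 mol/L
[IO3^-]_original = 0.0286 × 100.0/5.10 = 0.560 mol/L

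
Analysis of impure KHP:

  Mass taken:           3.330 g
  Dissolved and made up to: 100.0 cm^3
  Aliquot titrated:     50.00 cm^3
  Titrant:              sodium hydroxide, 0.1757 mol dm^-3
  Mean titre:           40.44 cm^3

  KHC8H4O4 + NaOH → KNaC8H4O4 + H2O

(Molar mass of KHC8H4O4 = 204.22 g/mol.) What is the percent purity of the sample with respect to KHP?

87.15 %

n(NaOH) per titration = 0.04044 × 0.1757 = 7.105 × 10^-3 mol
n(KHC8H4O4) in each aliquot = 7.105 × 10^-3 mol (1:1 ratio)
n(KHC8H4O4) in the whole flask = 7.105 × 10^-3 × 100.0/50.00 = 0.01421 mol
mass of KHC8H4O4 = 0.01421 × 204.22 = 2.902 g
% KHC8H4O4 = 2.902 / 3.330 × 100 = 87.15 %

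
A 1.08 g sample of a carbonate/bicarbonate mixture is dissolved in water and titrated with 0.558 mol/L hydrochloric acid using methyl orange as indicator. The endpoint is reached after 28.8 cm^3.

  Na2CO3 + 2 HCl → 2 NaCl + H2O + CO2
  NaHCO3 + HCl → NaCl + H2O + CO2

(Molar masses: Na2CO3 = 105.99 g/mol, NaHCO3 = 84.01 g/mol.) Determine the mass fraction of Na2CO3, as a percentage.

n(HCl) = 0.0288 × 0.558 = 0.0161 mol
Let x = n(Na2CO3), y = n(NaHCO3).
Titrant: 2x + 1y = 0.0161;  mass: 105.99x + 84.01y = 1.08
Solving, x = 4.35 × 10^-3 mol, y = 7.36 × 10^-3 mol
mass of Na2CO3 = 4.35 × 10^-3 × 105.99 = 0.461 g
% Na2CO3 = 0.461 / 1.08 × 100 = 42.7 %

42.7 %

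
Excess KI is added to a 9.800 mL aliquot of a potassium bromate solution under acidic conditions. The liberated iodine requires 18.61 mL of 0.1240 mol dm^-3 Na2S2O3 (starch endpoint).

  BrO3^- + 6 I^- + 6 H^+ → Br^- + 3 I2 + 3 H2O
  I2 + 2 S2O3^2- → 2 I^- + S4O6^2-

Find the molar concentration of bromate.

0.03925 mol/L

n(S2O3^2-) = 0.01861 × 0.1240 = 2.308 × 10^-3 mol
n(I2) = n(S2O3^2-)/2 = 1.154 × 10^-3 mol
From the 1:3 ratio, n(BrO3^-) in the aliquot = 1/3 × 1.154 × 10^-3 = 3.846 × 10^-4 mol
[BrO3^-] = 3.846 × 10^-4 / 0.009800 = 0.03925 mol/L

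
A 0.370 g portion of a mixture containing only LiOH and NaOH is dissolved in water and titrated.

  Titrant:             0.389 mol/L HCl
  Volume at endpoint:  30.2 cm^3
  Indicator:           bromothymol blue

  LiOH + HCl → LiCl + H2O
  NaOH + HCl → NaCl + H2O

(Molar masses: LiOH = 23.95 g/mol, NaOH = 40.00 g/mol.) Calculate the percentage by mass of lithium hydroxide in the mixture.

40.3 %

n(HCl) = 0.0302 × 0.389 = 0.0117 mol
Let x = n(LiOH), y = n(NaOH).
Titrant: 1x + 1y = 0.0117;  mass: 23.95x + 40.00y = 0.370
Solving, x = 6.23 × 10^-3 mol, y = 5.52 × 10^-3 mol
mass of LiOH = 6.23 × 10^-3 × 23.95 = 0.149 g
% LiOH = 0.149 / 0.370 × 100 = 40.3 %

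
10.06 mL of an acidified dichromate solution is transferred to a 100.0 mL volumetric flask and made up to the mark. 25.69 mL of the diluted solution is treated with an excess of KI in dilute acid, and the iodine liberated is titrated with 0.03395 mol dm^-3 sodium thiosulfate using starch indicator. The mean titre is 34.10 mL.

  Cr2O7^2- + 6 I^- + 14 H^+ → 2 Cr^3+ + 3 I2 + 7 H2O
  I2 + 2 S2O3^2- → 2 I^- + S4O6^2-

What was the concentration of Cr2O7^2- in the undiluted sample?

0.07466 mol/L

n(S2O3^2-) = 0.03410 × 0.03395 = 1.158 × 10^-3 mol
n(I2) = n(S2O3^2-)/2 = 5.788 × 10^-4 mol
From the 1:3 ratio, n(Cr2O7^2-) in the aliquot = 1/3 × 5.788 × 10^-4 = 1.929 × 10^-4 mol
[Cr2O7^2-]_dilute = 1.929 × 10^-4 / 0.02569 = 0.007511 mol/L
[Cr2O7^2-]_original = 0.007511 × 100.0/10.06 = 0.07466 mol/L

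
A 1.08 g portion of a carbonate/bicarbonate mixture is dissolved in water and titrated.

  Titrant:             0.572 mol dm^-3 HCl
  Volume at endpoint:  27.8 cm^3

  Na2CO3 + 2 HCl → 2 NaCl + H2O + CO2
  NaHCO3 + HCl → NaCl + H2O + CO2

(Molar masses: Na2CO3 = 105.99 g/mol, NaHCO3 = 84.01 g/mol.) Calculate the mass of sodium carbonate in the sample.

0.437 g

n(HCl) = 0.0278 × 0.572 = 0.0159 mol
Let x = n(Na2CO3), y = n(NaHCO3).
Titrant: 2x + 1y = 0.0159;  mass: 105.99x + 84.01y = 1.08
Solving, x = 4.13 × 10^-3 mol, y = 7.65 × 10^-3 mol
mass of Na2CO3 = 4.13 × 10^-3 × 105.99 = 0.437 g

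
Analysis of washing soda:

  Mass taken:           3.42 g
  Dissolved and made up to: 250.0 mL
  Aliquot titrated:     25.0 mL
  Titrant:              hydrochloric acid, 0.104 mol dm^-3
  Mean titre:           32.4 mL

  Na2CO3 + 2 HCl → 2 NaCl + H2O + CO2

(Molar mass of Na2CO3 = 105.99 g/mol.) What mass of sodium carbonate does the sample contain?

1.79 g

n(HCl) per titration = 0.0324 × 0.104 = 3.37 × 10^-3 mol
From the 1:2 ratio, n(Na2CO3) in each aliquot = 1/2 × 3.37 × 10^-3 = 1.68 × 10^-3 mol
n(Na2CO3) in the whole flask = 1.68 × 10^-3 × 250.0/25.0 = 0.0168 mol
mass of Na2CO3 = 0.0168 × 105.99 = 1.79 g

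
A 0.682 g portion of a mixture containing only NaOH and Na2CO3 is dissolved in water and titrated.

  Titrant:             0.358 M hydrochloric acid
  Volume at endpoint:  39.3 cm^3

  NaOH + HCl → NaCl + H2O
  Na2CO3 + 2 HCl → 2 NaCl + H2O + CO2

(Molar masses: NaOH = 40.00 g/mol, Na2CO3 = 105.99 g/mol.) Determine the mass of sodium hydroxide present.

0.196 g

n(HCl) = 0.0393 × 0.358 = 0.0141 mol
Let x = n(NaOH), y = n(Na2CO3).
Titrant: 1x + 2y = 0.0141;  mass: 40.00x + 105.99y = 0.682
Solving, x = 4.89 × 10^-3 mol, y = 4.59 × 10^-3 mol
mass of NaOH = 4.89 × 10^-3 × 40.00 = 0.196 g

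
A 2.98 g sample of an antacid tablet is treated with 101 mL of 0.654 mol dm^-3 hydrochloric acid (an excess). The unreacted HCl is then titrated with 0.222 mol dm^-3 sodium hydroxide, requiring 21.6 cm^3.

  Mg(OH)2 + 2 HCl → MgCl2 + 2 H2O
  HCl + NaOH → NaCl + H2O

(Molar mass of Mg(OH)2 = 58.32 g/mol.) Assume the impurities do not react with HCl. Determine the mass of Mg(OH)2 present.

1.79 g

n(HCl) added = 0.101 × 0.654 = 0.0661 mol
n(NaOH) used in back-titration = 0.0216 × 0.222 = 4.80 × 10^-3 mol
n(HCl) left over = 4.80 × 10^-3 mol (1:1 ratio)
n(HCl) consumed by analyte = 0.0661 − 4.80 × 10^-3 = 0.0613 mol
From the 1:2 ratio, n(Mg(OH)2) = 1/2 × 0.0613 = 0.0306 mol
mass of Mg(OH)2 = 0.0306 × 58.32 = 1.79 g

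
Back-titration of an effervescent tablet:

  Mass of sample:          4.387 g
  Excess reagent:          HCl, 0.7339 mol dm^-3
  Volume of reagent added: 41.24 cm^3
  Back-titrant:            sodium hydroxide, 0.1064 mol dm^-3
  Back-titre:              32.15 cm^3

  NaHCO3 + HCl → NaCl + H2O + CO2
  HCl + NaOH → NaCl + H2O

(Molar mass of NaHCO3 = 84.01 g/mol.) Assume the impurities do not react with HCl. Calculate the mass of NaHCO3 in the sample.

2.255 g

n(HCl) added = 0.04124 × 0.7339 = 0.03027 mol
n(NaOH) used in back-titration = 0.03215 × 0.1064 = 3.421 × 10^-3 mol
n(HCl) left over = 3.421 × 10^-3 mol (1:1 ratio)
n(HCl) consumed by analyte = 0.03027 − 3.421 × 10^-3 = 0.02685 mol
n(NaHCO3) = 0.02685 mol (1:1 ratio)
mass of NaHCO3 = 0.02685 × 84.01 = 2.255 g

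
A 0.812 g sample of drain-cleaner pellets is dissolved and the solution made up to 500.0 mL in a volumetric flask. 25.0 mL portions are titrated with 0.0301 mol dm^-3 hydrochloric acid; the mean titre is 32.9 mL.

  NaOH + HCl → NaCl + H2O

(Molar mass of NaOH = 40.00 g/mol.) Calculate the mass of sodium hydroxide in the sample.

0.792 g

n(HCl) per titration = 0.0329 × 0.0301 = 9.90 × 10^-4 mol
n(NaOH) in each aliquot = 9.90 × 10^-4 mol (1:1 ratio)
n(NaOH) in the whole flask = 9.90 × 10^-4 × 500.0/25.0 = 0.0198 mol
mass of NaOH = 0.0198 × 40.00 = 0.792 g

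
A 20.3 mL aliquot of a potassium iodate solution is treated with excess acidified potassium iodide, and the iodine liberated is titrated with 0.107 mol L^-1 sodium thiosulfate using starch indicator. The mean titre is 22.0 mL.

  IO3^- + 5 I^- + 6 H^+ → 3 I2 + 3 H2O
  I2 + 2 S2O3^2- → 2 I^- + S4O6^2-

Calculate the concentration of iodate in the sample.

0.0193 mol/L

n(S2O3^2-) = 0.0220 × 0.107 = 2.35 × 10^-3 mol
n(I2) = n(S2O3^2-)/2 = 1.18 × 10^-3 mol
From the 1:3 ratio, n(IO3^-) in the aliquot = 1/3 × 1.18 × 10^-3 = 3.92 × 10^-4 mol
[IO3^-] = 3.92 × 10^-4 / 0.0203 = 0.0193 mol/L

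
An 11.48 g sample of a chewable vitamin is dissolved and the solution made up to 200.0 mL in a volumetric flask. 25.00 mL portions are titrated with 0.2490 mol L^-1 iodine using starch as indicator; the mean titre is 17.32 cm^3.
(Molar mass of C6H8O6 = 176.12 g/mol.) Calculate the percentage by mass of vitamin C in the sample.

52.93 %

C6H8O6 + I2 → C6H6O6 + 2 HI
n(I2) per titration = 0.01732 × 0.2490 = 4.313 × 10^-3 mol
n(C6H8O6) in each aliquot = 4.313 × 10^-3 mol (1:1 ratio)
n(C6H8O6) in the whole flask = 4.313 × 10^-3 × 200.0/25.00 = 0.03450 mol
mass of C6H8O6 = 0.03450 × 176.12 = 6.076 g
% C6H8O6 = 6.076 / 11.48 × 100 = 52.93 %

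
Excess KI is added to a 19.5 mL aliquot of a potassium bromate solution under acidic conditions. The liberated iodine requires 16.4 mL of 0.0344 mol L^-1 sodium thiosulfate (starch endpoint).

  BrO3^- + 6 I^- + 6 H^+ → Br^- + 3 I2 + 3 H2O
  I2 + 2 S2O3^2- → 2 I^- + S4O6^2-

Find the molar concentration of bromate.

n(S2O3^2-) = 0.0164 × 0.0344 = 5.64 × 10^-4 mol
n(I2) = n(S2O3^2-)/2 = 2.82 × 10^-4 mol
From the 1:3 ratio, n(BrO3^-) in the aliquot = 1/3 × 2.82 × 10^-4 = 9.40 × 10^-5 mol
[BrO3^-] = 9.40 × 10^-5 / 0.0195 = 0.00482 mol/L

0.00482 mol/L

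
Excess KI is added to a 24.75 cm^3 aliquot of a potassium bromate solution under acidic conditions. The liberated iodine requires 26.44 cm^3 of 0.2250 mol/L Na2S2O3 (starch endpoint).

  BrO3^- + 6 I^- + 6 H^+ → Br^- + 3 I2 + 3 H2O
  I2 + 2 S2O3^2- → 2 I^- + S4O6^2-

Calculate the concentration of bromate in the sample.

0.04006 mol/L

n(S2O3^2-) = 0.02644 × 0.2250 = 5.949 × 10^-3 mol
n(I2) = n(S2O3^2-)/2 = 2.975 × 10^-3 mol
From the 1:3 ratio, n(BrO3^-) in the aliquot = 1/3 × 2.975 × 10^-3 = 9.915 × 10^-4 mol
[BrO3^-] = 9.915 × 10^-4 / 0.02475 = 0.04006 mol/L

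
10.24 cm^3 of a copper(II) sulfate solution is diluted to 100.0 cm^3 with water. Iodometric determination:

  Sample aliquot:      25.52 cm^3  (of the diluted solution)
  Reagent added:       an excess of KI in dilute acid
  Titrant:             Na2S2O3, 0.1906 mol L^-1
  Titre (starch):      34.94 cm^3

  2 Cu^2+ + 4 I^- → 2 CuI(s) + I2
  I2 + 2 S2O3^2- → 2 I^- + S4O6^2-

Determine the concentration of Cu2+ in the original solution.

n(S2O3^2-) = 0.03494 × 0.1906 = 6.660 × 10^-3 mol
n(I2) = n(S2O3^2-)/2 = 3.330 × 10^-3 mol
From the 2:1 ratio, n(Cu2+) in the aliquot = 2/1 × 3.330 × 10^-3 = 6.660 × 10^-3 mol
[Cu2+]_dilute = 6.660 × 10^-3 / 0.02552 = 0.2610 mol/L
[Cu2+]_original = 0.2610 × 100.0/10.24 = 2.548 mol/L

2.548 mol/L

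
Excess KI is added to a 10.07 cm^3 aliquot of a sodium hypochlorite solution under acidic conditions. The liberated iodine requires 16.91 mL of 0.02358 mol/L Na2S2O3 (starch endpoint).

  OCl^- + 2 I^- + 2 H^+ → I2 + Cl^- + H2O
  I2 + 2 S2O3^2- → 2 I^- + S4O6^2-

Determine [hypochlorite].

0.01980 mol/L

n(S2O3^2-) = 0.01691 × 0.02358 = 3.987 × 10^-4 mol
n(I2) = n(S2O3^2-)/2 = 1.994 × 10^-4 mol
n(OCl^-) in the aliquot = 1.994 × 10^-4 mol (1:1 ratio)
[OCl^-] = 1.994 × 10^-4 / 0.01007 = 0.01980 mol/L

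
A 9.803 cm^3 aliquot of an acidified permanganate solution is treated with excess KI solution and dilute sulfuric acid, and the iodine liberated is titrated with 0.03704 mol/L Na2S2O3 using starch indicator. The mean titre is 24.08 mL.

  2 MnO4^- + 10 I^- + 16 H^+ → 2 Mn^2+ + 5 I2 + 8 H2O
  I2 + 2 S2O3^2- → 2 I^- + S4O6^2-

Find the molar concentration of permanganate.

n(S2O3^2-) = 0.02408 × 0.03704 = 8.919 × 10^-4 mol
n(I2) = n(S2O3^2-)/2 = 4.460 × 10^-4 mol
From the 2:5 ratio, n(MnO4^-) in the aliquot = 2/5 × 4.460 × 10^-4 = 1.784 × 10^-4 mol
[MnO4^-] = 1.784 × 10^-4 / 0.009803 = 0.01820 mol/L

0.01820 mol/L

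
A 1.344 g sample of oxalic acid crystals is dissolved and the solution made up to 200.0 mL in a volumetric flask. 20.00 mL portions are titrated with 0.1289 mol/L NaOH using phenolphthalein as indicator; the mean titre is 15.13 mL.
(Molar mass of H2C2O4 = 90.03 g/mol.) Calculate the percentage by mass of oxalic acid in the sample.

65.32 %

H2C2O4 + 2 NaOH → Na2C2O4 + 2 H2O
n(NaOH) per titration = 0.01513 × 0.1289 = 1.950 × 10^-3 mol
From the 1:2 ratio, n(H2C2O4) in each aliquot = 1/2 × 1.950 × 10^-3 = 9.751 × 10^-4 mol
n(H2C2O4) in the whole flask = 9.751 × 10^-4 × 200.0/20.00 = 9.751 × 10^-3 mol
mass of H2C2O4 = 9.751 × 10^-3 × 90.03 = 0.8779 g
% H2C2O4 = 0.8779 / 1.344 × 100 = 65.32 %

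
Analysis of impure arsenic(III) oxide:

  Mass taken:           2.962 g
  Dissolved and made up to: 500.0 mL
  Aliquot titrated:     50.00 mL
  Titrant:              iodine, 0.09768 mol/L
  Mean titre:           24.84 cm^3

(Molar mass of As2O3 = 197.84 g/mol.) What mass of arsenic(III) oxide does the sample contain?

As2O3 + 2 I2 + 2 H2O → As2O5 + 4 HI
n(I2) per titration = 0.02484 × 0.09768 = 2.426 × 10^-3 mol
From the 1:2 ratio, n(As2O3) in each aliquot = 1/2 × 2.426 × 10^-3 = 1.213 × 10^-3 mol
n(As2O3) in the whole flask = 1.213 × 10^-3 × 500.0/50.00 = 0.01213 mol
mass of As2O3 = 0.01213 × 197.84 = 2.400 g

2.400 g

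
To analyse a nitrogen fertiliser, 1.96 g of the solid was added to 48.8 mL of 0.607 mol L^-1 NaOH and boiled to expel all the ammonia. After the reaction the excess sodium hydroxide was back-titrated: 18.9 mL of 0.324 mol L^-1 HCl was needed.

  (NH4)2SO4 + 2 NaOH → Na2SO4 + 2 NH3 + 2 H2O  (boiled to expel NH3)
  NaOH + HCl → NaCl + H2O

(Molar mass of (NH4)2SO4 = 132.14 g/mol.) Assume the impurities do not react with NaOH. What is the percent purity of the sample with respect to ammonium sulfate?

n(NaOH) added = 0.0488 × 0.607 = 0.0296 mol
n(HCl) used in back-titration = 0.0189 × 0.324 = 6.12 × 10^-3 mol
n(NaOH) left over = 6.12 × 10^-3 mol (1:1 ratio)
n(NaOH) consumed by analyte = 0.0296 − 6.12 × 10^-3 = 0.0235 mol
From the 1:2 ratio, n((NH4)2SO4) = 1/2 × 0.0235 = 0.0117 mol
mass of (NH4)2SO4 = 0.0117 × 132.14 = 1.55 g
% (NH4)2SO4 = 1.55 / 1.96 × 100 = 79.2 %

79.2 %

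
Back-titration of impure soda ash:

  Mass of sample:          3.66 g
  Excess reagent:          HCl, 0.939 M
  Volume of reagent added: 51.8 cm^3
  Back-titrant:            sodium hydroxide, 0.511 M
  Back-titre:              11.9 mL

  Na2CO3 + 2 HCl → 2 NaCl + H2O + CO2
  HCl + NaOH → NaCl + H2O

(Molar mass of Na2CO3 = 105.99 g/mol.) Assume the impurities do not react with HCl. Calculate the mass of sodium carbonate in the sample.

2.26 g

n(HCl) added = 0.0518 × 0.939 = 0.0486 mol
n(NaOH) used in back-titration = 0.0119 × 0.511 = 6.08 × 10^-3 mol
n(HCl) left over = 6.08 × 10^-3 mol (1:1 ratio)
n(HCl) consumed by analyte = 0.0486 − 6.08 × 10^-3 = 0.0426 mol
From the 1:2 ratio, n(Na2CO3) = 1/2 × 0.0426 = 0.0213 mol
mass of Na2CO3 = 0.0213 × 105.99 = 2.26 g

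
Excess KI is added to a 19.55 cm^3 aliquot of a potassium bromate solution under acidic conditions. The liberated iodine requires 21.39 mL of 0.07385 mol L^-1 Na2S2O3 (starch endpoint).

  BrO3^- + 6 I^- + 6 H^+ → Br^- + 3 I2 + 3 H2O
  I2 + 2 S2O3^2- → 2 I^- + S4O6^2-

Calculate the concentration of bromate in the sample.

0.01347 mol/L

n(S2O3^2-) = 0.02139 × 0.07385 = 1.580 × 10^-3 mol
n(I2) = n(S2O3^2-)/2 = 7.898 × 10^-4 mol
From the 1:3 ratio, n(BrO3^-) in the aliquot = 1/3 × 7.898 × 10^-4 = 2.633 × 10^-4 mol
[BrO3^-] = 2.633 × 10^-4 / 0.01955 = 0.01347 mol/L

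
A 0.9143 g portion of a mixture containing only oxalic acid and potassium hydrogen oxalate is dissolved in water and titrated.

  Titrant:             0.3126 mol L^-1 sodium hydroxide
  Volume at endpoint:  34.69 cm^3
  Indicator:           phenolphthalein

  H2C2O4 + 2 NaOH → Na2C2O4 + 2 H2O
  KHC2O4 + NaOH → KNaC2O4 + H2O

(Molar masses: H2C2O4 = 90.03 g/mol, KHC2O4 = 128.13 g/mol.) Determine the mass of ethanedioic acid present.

n(NaOH) = 0.03469 × 0.3126 = 0.01084 mol
Let x = n(H2C2O4), y = n(KHC2O4).
Titrant: 2x + 1y = 0.01084;  mass: 90.03x + 128.13y = 0.9143
Solving, x = 2.858 × 10^-3 mol, y = 5.127 × 10^-3 mol
mass of H2C2O4 = 2.858 × 10^-3 × 90.03 = 0.2573 g

0.2573 g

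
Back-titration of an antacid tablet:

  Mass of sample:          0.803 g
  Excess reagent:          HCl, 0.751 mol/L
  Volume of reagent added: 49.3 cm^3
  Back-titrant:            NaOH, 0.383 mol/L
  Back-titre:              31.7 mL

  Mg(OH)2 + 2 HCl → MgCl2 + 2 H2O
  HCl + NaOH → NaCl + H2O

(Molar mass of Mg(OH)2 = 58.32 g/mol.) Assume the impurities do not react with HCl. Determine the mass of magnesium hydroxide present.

n(HCl) added = 0.0493 × 0.751 = 0.0370 mol
n(NaOH) used in back-titration = 0.0317 × 0.383 = 0.0121 mol
n(HCl) left over = 0.0121 mol (1:1 ratio)
n(HCl) consumed by analyte = 0.0370 − 0.0121 = 0.0249 mol
From the 1:2 ratio, n(Mg(OH)2) = 1/2 × 0.0249 = 0.0124 mol
mass of Mg(OH)2 = 0.0124 × 58.32 = 0.726 g

0.726 g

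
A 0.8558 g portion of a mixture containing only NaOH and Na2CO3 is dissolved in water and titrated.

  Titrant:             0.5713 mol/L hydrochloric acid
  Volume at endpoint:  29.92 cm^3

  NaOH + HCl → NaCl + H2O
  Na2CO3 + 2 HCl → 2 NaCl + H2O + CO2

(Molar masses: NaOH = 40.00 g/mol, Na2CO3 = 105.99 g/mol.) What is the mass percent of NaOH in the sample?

18.01 %

n(HCl) = 0.02992 × 0.5713 = 0.01709 mol
Let x = n(NaOH), y = n(Na2CO3).
Titrant: 1x + 2y = 0.01709;  mass: 40.00x + 105.99y = 0.8558
Solving, x = 3.852 × 10^-3 mol, y = 6.621 × 10^-3 mol
mass of NaOH = 3.852 × 10^-3 × 40.00 = 0.1541 g
% NaOH = 0.1541 / 0.8558 × 100 = 18.01 %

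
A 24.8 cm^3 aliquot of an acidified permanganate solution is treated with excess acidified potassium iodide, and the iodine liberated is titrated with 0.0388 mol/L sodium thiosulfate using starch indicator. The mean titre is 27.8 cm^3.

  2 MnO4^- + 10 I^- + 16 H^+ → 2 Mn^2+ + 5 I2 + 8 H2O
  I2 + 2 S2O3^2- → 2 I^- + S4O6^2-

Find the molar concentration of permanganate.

0.00870 mol/L

n(S2O3^2-) = 0.0278 × 0.0388 = 1.08 × 10^-3 mol
n(I2) = n(S2O3^2-)/2 = 5.39 × 10^-4 mol
From the 2:5 ratio, n(MnO4^-) in the aliquot = 2/5 × 5.39 × 10^-4 = 2.16 × 10^-4 mol
[MnO4^-] = 2.16 × 10^-4 / 0.0248 = 0.00870 mol/L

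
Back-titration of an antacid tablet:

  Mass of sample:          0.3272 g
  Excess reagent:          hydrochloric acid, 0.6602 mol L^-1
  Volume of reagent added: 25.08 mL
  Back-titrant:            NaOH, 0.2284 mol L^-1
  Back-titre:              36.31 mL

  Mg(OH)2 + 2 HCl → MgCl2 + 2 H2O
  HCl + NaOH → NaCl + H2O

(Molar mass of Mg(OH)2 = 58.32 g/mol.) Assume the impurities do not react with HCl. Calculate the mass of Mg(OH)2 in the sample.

n(HCl) added = 0.02508 × 0.6602 = 0.01656 mol
n(NaOH) used in back-titration = 0.03631 × 0.2284 = 8.293 × 10^-3 mol
n(HCl) left over = 8.293 × 10^-3 mol (1:1 ratio)
n(HCl) consumed by analyte = 0.01656 − 8.293 × 10^-3 = 8.265 × 10^-3 mol
From the 1:2 ratio, n(Mg(OH)2) = 1/2 × 8.265 × 10^-3 = 4.132 × 10^-3 mol
mass of Mg(OH)2 = 4.132 × 10^-3 × 58.32 = 0.2410 g

0.2410 g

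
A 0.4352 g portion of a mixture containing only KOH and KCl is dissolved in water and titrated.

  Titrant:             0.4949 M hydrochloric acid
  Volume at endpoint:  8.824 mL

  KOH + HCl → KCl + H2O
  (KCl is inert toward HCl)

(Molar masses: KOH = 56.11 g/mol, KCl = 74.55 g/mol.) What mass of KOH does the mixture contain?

n(HCl) = 0.008824 × 0.4949 = 4.367 × 10^-3 mol
Let x = n(KOH), y = n(KCl).
Titrant: 1x = 4.367 × 10^-3;  mass: 56.11x + 74.55y = 0.4352
Solving, x = 4.367 × 10^-3 mol, y = 2.551 × 10^-3 mol
mass of KOH = 4.367 × 10^-3 × 56.11 = 0.2450 g

0.2450 g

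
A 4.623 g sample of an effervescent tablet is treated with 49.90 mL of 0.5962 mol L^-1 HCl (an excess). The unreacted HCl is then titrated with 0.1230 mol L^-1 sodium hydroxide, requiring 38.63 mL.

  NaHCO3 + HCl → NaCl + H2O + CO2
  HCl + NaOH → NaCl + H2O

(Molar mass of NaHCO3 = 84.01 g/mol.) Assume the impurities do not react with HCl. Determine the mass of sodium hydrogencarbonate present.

2.100 g

n(HCl) added = 0.04990 × 0.5962 = 0.02975 mol
n(NaOH) used in back-titration = 0.03863 × 0.1230 = 4.751 × 10^-3 mol
n(HCl) left over = 4.751 × 10^-3 mol (1:1 ratio)
n(HCl) consumed by analyte = 0.02975 − 4.751 × 10^-3 = 0.02500 mol
n(NaHCO3) = 0.02500 mol (1:1 ratio)
mass of NaHCO3 = 0.02500 × 84.01 = 2.100 g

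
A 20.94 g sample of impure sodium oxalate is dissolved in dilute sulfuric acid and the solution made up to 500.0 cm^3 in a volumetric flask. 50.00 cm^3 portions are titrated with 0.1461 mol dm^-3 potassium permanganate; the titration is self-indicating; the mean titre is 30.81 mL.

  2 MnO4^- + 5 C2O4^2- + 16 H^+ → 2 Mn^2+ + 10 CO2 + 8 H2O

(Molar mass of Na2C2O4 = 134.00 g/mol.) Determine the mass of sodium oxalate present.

n(KMnO4) per titration = 0.03081 × 0.1461 = 4.501 × 10^-3 mol
From the 5:2 ratio, n(Na2C2O4) in each aliquot = 5/2 × 4.501 × 10^-3 = 0.01125 mol
n(Na2C2O4) in the whole flask = 0.01125 × 500.0/50.00 = 0.1125 mol
mass of Na2C2O4 = 0.1125 × 134.00 = 15.08 g

15.08 g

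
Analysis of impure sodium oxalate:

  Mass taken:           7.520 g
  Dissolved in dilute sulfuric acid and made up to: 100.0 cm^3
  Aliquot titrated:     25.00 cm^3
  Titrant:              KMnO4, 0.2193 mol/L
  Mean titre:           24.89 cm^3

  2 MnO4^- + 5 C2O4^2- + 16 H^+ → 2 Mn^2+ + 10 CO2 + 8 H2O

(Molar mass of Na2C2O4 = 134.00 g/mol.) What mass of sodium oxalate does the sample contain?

n(KMnO4) per titration = 0.02489 × 0.2193 = 5.458 × 10^-3 mol
From the 5:2 ratio, n(Na2C2O4) in each aliquot = 5/2 × 5.458 × 10^-3 = 0.01365 mol
n(Na2C2O4) in the whole flask = 0.01365 × 100.0/25.00 = 0.05458 mol
mass of Na2C2O4 = 0.05458 × 134.00 = 7.314 g

7.314 g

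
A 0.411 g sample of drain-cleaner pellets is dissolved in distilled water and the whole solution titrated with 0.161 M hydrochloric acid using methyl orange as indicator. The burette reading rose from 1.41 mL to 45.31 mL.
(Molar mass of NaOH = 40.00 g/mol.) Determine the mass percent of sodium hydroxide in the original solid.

NaOH + HCl → NaCl + H2O
n(HCl) = 0.0439 L × 0.161 mol/L = 7.07 × 10^-3 mol
n(NaOH) = 7.07 × 10^-3 mol (1:1 ratio)
mass of NaOH = 7.07 × 10^-3 × 40.00 g/mol = 0.283 g
% NaOH = 0.283 / 0.411 × 100 = 68.8 %

68.8 %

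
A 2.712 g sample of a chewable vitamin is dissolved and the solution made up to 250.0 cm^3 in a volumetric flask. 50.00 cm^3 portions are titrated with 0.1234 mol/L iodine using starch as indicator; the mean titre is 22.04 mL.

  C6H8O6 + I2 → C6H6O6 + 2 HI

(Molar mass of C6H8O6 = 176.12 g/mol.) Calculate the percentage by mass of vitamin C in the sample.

88.31 %

n(I2) per titration = 0.02204 × 0.1234 = 2.720 × 10^-3 mol
n(C6H8O6) in each aliquot = 2.720 × 10^-3 mol (1:1 ratio)
n(C6H8O6) in the whole flask = 2.720 × 10^-3 × 250.0/50.00 = 0.01360 mol
mass of C6H8O6 = 0.01360 × 176.12 = 2.395 g
% C6H8O6 = 2.395 / 2.712 × 100 = 88.31 %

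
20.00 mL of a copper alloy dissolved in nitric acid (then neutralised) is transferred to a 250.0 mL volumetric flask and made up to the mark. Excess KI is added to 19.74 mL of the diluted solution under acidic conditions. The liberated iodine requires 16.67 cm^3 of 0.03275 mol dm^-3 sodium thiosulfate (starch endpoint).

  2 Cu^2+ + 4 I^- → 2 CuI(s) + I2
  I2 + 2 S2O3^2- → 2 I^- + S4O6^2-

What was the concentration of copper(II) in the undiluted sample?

n(S2O3^2-) = 0.01667 × 0.03275 = 5.459 × 10^-4 mol
n(I2) = n(S2O3^2-)/2 = 2.730 × 10^-4 mol
From the 2:1 ratio, n(Cu2+) in the aliquot = 2/1 × 2.730 × 10^-4 = 5.459 × 10^-4 mol
[Cu2+]_dilute = 5.459 × 10^-4 / 0.01974 = 0.02766 mol/L
[Cu2+]_original = 0.02766 × 250.0/20.00 = 0.3457 mol/L

0.3457 mol/L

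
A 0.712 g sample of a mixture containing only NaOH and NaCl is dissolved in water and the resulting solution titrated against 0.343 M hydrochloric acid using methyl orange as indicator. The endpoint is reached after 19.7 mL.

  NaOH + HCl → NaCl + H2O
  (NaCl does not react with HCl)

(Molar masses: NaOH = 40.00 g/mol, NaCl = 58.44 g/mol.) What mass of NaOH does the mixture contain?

n(HCl) = 0.0197 × 0.343 = 6.76 × 10^-3 mol
Let x = n(NaOH), y = n(NaCl).
Titrant: 1x = 6.76 × 10^-3;  mass: 40.00x + 58.44y = 0.712
Solving, x = 6.76 × 10^-3 mol, y = 7.56 × 10^-3 mol
mass of NaOH = 6.76 × 10^-3 × 40.00 = 0.270 g

0.270 g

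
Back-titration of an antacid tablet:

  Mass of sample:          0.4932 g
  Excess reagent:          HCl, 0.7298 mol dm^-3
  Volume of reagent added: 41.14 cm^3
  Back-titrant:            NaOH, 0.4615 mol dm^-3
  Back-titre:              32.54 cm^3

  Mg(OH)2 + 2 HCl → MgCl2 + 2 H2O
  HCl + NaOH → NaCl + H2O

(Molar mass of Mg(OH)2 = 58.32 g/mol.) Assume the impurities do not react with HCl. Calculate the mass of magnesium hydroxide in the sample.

n(HCl) added = 0.04114 × 0.7298 = 0.03002 mol
n(NaOH) used in back-titration = 0.03254 × 0.4615 = 0.01502 mol
n(HCl) left over = 0.01502 mol (1:1 ratio)
n(HCl) consumed by analyte = 0.03002 − 0.01502 = 0.01501 mol
From the 1:2 ratio, n(Mg(OH)2) = 1/2 × 0.01501 = 7.503 × 10^-3 mol
mass of Mg(OH)2 = 7.503 × 10^-3 × 58.32 = 0.4376 g

0.4376 g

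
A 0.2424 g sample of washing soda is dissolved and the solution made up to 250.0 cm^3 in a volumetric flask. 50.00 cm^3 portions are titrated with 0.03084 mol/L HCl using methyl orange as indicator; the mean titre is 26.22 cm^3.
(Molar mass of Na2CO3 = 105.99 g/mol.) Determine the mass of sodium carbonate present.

Na2CO3 + 2 HCl → 2 NaCl + H2O + CO2
n(HCl) per titration = 0.02622 × 0.03084 = 8.086 × 10^-4 mol
From the 1:2 ratio, n(Na2CO3) in each aliquot = 1/2 × 8.086 × 10^-4 = 4.043 × 10^-4 mol
n(Na2CO3) in the whole flask = 4.043 × 10^-4 × 250.0/50.00 = 2.022 × 10^-3 mol
mass of Na2CO3 = 2.022 × 10^-3 × 105.99 = 0.2143 g

0.2143 g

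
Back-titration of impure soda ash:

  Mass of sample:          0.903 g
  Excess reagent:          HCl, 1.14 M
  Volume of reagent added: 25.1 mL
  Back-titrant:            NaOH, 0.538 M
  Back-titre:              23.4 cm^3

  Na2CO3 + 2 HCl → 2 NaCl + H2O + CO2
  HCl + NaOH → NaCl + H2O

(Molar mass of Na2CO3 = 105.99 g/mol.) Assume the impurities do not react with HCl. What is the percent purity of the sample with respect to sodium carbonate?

94.0 %

n(HCl) added = 0.0251 × 1.14 = 0.0286 mol
n(NaOH) used in back-titration = 0.0234 × 0.538 = 0.0126 mol
n(HCl) left over = 0.0126 mol (1:1 ratio)
n(HCl) consumed by analyte = 0.0286 − 0.0126 = 0.0160 mol
From the 1:2 ratio, n(Na2CO3) = 1/2 × 0.0160 = 8.01 × 10^-3 mol
mass of Na2CO3 = 8.01 × 10^-3 × 105.99 = 0.849 g
% Na2CO3 = 0.849 / 0.903 × 100 = 94.0 %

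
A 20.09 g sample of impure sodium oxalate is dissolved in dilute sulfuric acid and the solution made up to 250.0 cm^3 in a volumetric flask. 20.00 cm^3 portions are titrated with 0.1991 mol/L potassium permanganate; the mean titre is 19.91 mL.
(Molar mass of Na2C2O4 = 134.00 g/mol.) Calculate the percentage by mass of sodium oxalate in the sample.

2 MnO4^- + 5 C2O4^2- + 16 H^+ → 2 Mn^2+ + 10 CO2 + 8 H2O
n(KMnO4) per titration = 0.01991 × 0.1991 = 3.964 × 10^-3 mol
From the 5:2 ratio, n(Na2C2O4) in each aliquot = 5/2 × 3.964 × 10^-3 = 9.910 × 10^-3 mol
n(Na2C2O4) in the whole flask = 9.910 × 10^-3 × 250.0/20.00 = 0.1239 mol
mass of Na2C2O4 = 0.1239 × 134.00 = 16.60 g
% Na2C2O4 = 16.60 / 20.09 × 100 = 82.63 %

82.63 %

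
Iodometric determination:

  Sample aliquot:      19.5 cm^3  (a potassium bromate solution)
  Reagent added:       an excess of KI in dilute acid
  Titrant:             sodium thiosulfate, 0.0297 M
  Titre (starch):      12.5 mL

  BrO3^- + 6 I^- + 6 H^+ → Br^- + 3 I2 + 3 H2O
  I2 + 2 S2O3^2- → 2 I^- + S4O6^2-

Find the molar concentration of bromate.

0.00317 M

n(S2O3^2-) = 0.0125 × 0.0297 = 3.71 × 10^-4 mol
n(I2) = n(S2O3^2-)/2 = 1.86 × 10^-4 mol
From the 1:3 ratio, n(BrO3^-) in the aliquot = 1/3 × 1.86 × 10^-4 = 6.19 × 10^-5 mol
[BrO3^-] = 6.19 × 10^-5 / 0.0195 = 0.00317 mol/L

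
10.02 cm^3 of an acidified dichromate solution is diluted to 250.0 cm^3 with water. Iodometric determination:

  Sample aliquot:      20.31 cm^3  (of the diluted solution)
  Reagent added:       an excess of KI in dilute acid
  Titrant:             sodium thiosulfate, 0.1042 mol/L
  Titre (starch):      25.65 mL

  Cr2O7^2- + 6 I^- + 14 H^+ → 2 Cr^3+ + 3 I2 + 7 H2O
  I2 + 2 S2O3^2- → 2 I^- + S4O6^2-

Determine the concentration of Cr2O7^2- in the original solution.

n(S2O3^2-) = 0.02565 × 0.1042 = 2.673 × 10^-3 mol
n(I2) = n(S2O3^2-)/2 = 1.336 × 10^-3 mol
From the 1:3 ratio, n(Cr2O7^2-) in the aliquot = 1/3 × 1.336 × 10^-3 = 4.455 × 10^-4 mol
[Cr2O7^2-]_dilute = 4.455 × 10^-4 / 0.02031 = 0.02193 mol/L
[Cr2O7^2-]_original = 0.02193 × 250.0/10.02 = 0.5472 mol/L

0.5472 mol/L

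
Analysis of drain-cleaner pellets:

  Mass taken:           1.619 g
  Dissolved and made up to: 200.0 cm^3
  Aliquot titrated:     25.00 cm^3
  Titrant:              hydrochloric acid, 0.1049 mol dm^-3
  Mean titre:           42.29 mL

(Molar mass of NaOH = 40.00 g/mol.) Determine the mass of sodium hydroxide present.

NaOH + HCl → NaCl + H2O
n(HCl) per titration = 0.04229 × 0.1049 = 4.436 × 10^-3 mol
n(NaOH) in each aliquot = 4.436 × 10^-3 mol (1:1 ratio)
n(NaOH) in the whole flask = 4.436 × 10^-3 × 200.0/25.00 = 0.03549 mol
mass of NaOH = 0.03549 × 40.00 = 1.420 g

1.420 g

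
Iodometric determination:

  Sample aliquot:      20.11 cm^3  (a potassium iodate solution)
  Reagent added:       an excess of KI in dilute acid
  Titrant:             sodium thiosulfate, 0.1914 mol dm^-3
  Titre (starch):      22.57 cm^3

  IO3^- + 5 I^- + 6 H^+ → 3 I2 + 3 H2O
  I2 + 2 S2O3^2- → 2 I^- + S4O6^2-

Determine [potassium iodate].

n(S2O3^2-) = 0.02257 × 0.1914 = 4.320 × 10^-3 mol
n(I2) = n(S2O3^2-)/2 = 2.160 × 10^-3 mol
From the 1:3 ratio, n(IO3^-) in the aliquot = 1/3 × 2.160 × 10^-3 = 7.200 × 10^-4 mol
[IO3^-] = 7.200 × 10^-4 / 0.02011 = 0.03580 mol/L

0.03580 mol/L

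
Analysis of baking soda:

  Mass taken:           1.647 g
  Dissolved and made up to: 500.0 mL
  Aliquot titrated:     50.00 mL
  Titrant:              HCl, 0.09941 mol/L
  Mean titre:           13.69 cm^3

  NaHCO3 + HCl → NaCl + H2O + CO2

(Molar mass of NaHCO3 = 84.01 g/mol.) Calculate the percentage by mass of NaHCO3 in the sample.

69.42 %

n(HCl) per titration = 0.01369 × 0.09941 = 1.361 × 10^-3 mol
n(NaHCO3) in each aliquot = 1.361 × 10^-3 mol (1:1 ratio)
n(NaHCO3) in the whole flask = 1.361 × 10^-3 × 500.0/50.00 = 0.01361 mol
mass of NaHCO3 = 0.01361 × 84.01 = 1.143 g
% NaHCO3 = 1.143 / 1.647 × 100 = 69.42 %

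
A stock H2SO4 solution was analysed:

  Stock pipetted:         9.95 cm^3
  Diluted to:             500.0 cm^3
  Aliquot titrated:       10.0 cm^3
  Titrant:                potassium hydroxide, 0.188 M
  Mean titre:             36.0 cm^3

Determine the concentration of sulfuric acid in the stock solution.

17.0 M

H2SO4 + 2 KOH → K2SO4 + 2 H2O
n(KOH) = 0.0360 × 0.188 = 6.77 × 10^-3 mol
From the 1:2 ratio, n(H2SO4) in the aliquot = 1/2 × 6.77 × 10^-3 = 3.38 × 10^-3 mol
[H2SO4]_dilute = 3.38 × 10^-3 / 0.0100 = 0.338 mol/L
Dilution factor = 500.0 / 9.95 = 50.25
[H2SO4]_stock = 0.338 × 50.25 = 17.0 mol/L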